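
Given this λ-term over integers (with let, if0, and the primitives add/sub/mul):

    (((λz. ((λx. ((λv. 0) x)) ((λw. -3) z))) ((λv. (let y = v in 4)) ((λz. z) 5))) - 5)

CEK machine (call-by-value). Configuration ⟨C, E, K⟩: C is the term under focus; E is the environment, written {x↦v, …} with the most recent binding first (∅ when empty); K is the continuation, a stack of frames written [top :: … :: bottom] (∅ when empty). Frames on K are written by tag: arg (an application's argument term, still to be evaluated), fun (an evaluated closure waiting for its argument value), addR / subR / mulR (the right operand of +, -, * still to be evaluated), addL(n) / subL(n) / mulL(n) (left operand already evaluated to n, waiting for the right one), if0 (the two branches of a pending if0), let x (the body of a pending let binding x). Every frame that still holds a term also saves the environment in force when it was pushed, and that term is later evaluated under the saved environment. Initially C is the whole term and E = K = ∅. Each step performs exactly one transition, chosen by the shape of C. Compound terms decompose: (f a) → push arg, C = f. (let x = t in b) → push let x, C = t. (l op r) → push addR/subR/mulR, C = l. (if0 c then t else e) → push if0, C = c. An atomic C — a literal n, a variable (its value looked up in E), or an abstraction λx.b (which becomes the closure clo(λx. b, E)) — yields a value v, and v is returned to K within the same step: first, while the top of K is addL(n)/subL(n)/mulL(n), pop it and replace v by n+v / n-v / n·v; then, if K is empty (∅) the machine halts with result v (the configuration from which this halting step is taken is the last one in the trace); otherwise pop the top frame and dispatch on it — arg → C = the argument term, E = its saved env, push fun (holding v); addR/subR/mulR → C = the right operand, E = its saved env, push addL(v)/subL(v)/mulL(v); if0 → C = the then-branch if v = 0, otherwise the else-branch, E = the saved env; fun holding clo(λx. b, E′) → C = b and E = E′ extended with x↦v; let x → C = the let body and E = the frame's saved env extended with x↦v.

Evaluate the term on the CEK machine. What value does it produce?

Answer: -5

Derivation:
[0] [C=(((λz. ((λx. ((λv. 0) x)) ((λw. -3) z))) ((λv. (let y = v in 4)) ((λz. z) 5))) - 5) | E=∅ | K=∅]
[1] [C=((λz. ((λx. ((λv. 0) x)) ((λw. -3) z))) ((λv. (let y = v in 4)) ((λz. z) 5))) | E=∅ | K=[subR]]
[2] [C=(λz. ((λx. ((λv. 0) x)) ((λw. -3) z))) | E=∅ | K=[arg :: subR]]
[3] [C=((λv. (let y = v in 4)) ((λz. z) 5)) | E=∅ | K=[fun :: subR]]
[4] [C=(λv. (let y = v in 4)) | E=∅ | K=[arg :: fun :: subR]]
[5] [C=((λz. z) 5) | E=∅ | K=[fun :: fun :: subR]]
[6] [C=(λz. z) | E=∅ | K=[arg :: fun :: fun :: subR]]
[7] [C=5 | E=∅ | K=[fun :: fun :: fun :: subR]]
[8] [C=z | E={z↦5} | K=[fun :: fun :: subR]]
[9] [C=(let y = v in 4) | E={v↦5} | K=[fun :: subR]]
[10] [C=v | E={v↦5} | K=[let y :: fun :: subR]]
[11] [C=4 | E={y↦5, v↦5} | K=[fun :: subR]]
[12] [C=((λx. ((λv. 0) x)) ((λw. -3) z)) | E={z↦4} | K=[subR]]
[13] [C=(λx. ((λv. 0) x)) | E={z↦4} | K=[arg :: subR]]
[14] [C=((λw. -3) z) | E={z↦4} | K=[fun :: subR]]
[15] [C=(λw. -3) | E={z↦4} | K=[arg :: fun :: subR]]
[16] [C=z | E={z↦4} | K=[fun :: fun :: subR]]
[17] [C=-3 | E={w↦4, z↦4} | K=[fun :: subR]]
[18] [C=((λv. 0) x) | E={x↦-3, z↦4} | K=[subR]]
[19] [C=(λv. 0) | E={x↦-3, z↦4} | K=[arg :: subR]]
[20] [C=x | E={x↦-3, z↦4} | K=[fun :: subR]]
[21] [C=0 | E={v↦-3, x↦-3, z↦4} | K=[subR]]
[22] [C=5 | E=∅ | K=[subL(0)]]
→ final value -5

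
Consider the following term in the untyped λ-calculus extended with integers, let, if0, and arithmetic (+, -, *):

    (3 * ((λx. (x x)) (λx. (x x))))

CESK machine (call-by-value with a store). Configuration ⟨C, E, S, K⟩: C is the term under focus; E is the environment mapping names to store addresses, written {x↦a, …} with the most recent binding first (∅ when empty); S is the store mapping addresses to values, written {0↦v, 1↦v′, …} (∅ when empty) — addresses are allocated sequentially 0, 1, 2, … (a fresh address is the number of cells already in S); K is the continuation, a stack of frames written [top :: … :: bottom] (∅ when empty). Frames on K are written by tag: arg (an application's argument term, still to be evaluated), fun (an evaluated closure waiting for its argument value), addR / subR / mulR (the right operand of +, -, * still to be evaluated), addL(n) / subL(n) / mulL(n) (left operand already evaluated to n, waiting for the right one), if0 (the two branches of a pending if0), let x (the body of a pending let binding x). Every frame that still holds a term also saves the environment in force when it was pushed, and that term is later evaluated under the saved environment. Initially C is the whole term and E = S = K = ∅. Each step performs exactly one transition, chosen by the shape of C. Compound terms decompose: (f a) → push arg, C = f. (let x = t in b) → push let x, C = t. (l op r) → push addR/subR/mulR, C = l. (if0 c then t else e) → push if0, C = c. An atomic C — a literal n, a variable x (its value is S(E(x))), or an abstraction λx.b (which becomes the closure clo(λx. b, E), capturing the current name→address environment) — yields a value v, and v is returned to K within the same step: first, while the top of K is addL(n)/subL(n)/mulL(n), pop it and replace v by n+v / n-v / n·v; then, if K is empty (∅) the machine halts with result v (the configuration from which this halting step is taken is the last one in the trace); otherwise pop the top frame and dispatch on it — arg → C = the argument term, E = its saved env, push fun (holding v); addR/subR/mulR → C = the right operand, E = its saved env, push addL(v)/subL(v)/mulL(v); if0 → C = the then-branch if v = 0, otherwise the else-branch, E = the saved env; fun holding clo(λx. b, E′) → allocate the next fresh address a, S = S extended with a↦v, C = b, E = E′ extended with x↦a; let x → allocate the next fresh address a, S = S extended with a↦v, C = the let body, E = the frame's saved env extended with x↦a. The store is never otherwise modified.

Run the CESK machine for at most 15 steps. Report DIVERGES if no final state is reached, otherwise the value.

Answer: DIVERGES (no final state within 15 steps)

Derivation:
t=0: [C=(3 * ((λx. (x x)) (λx. (x x)))) | E=∅ | S=∅ | K=∅]
t=1: [C=3 | E=∅ | S=∅ | K=[mulR]]
t=2: [C=((λx. (x x)) (λx. (x x))) | E=∅ | S=∅ | K=[mulL(3)]]
t=3: [C=(λx. (x x)) | E=∅ | S=∅ | K=[arg :: mulL(3)]]
t=4: [C=(λx. (x x)) | E=∅ | S=∅ | K=[fun :: mulL(3)]]
t=5: [C=(x x) | E={x↦0} | S={0↦clo(λx. (x x), ∅)} | K=[mulL(3)]]
t=6: [C=x | E={x↦0} | S={0↦clo(λx. (x x), ∅)} | K=[arg :: mulL(3)]]
t=7: [C=x | E={x↦0} | S={0↦clo(λx. (x x), ∅)} | K=[fun :: mulL(3)]]
t=8: [C=(x x) | E={x↦1} | S={0↦clo(λx. (x x), ∅), 1↦clo(λx. (x x), ∅)} | K=[mulL(3)]]
t=9: [C=x | E={x↦1} | S={0↦clo(λx. (x x), ∅), 1↦clo(λx. (x x), ∅)} | K=[arg :: mulL(3)]]
t=10: [C=x | E={x↦1} | S={0↦clo(λx. (x x), ∅), 1↦clo(λx. (x x), ∅)} | K=[fun :: mulL(3)]]
t=11: [C=(x x) | E={x↦2} | S={0↦clo(λx. (x x), ∅), 1↦clo(λx. (x x), ∅), 2↦clo(λx. (x x), ∅)} | K=[mulL(3)]]
t=12: [C=x | E={x↦2} | S={0↦clo(λx. (x x), ∅), 1↦clo(λx. (x x), ∅), 2↦clo(λx. (x x), ∅)} | K=[arg :: mulL(3)]]
t=13: [C=x | E={x↦2} | S={0↦clo(λx. (x x), ∅), 1↦clo(λx. (x x), ∅), 2↦clo(λx. (x x), ∅)} | K=[fun :: mulL(3)]]
t=14: [C=(x x) | E={x↦3} | S={0↦clo(λx. (x x), ∅), 1↦clo(λx. (x x), ∅), 2↦clo(λx. (x x), ∅), 3↦clo(λx. (x x), ∅)} | K=[mulL(3)]]
t=15: [C=x | E={x↦3} | S={0↦clo(λx. (x x), ∅), 1↦clo(λx. (x x), ∅), 2↦clo(λx. (x x), ∅), 3↦clo(λx. (x x), ∅)} | K=[arg :: mulL(3)]]
→ 15 transitions taken and the configuration is still not final: no result within 15 steps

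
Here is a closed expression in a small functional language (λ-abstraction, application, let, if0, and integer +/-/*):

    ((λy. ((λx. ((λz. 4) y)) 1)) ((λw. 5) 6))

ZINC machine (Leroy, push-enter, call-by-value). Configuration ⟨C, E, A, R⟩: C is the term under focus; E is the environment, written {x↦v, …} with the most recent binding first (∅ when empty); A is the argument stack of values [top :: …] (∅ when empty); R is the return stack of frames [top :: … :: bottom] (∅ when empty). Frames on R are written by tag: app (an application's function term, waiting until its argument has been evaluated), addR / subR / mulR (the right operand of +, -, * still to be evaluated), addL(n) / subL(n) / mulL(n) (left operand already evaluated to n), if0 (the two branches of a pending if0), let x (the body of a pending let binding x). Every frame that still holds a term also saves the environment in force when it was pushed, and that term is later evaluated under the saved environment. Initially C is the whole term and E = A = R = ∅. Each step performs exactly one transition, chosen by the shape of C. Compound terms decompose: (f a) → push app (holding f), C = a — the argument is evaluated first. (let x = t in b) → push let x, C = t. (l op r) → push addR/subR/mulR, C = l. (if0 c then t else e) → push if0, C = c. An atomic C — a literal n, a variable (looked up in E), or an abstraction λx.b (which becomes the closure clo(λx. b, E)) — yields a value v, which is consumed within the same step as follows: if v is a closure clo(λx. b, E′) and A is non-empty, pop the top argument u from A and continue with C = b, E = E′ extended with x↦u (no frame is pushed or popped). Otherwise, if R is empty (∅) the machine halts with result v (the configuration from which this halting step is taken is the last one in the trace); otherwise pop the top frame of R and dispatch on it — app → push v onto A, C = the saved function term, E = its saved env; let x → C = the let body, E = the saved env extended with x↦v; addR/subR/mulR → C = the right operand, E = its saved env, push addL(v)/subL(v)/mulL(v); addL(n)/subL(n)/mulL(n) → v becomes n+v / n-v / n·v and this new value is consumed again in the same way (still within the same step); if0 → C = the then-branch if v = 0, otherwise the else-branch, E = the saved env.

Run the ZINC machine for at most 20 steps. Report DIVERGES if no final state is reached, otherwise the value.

t=0: <C=((λy. ((λx. ((λz. 4) y)) 1)) ((λw. 5) 6)), E=∅, A=∅, R=∅>
t=1: <C=((λw. 5) 6), E=∅, A=∅, R=[app]>
t=2: <C=6, E=∅, A=∅, R=[app :: app]>
t=3: <C=(λw. 5), E=∅, A=[6], R=[app]>
t=4: <C=5, E={w↦6}, A=∅, R=[app]>
t=5: <C=(λy. ((λx. ((λz. 4) y)) 1)), E=∅, A=[5], R=∅>
t=6: <C=((λx. ((λz. 4) y)) 1), E={y↦5}, A=∅, R=∅>
t=7: <C=1, E={y↦5}, A=∅, R=[app]>
t=8: <C=(λx. ((λz. 4) y)), E={y↦5}, A=[1], R=∅>
t=9: <C=((λz. 4) y), E={x↦1, y↦5}, A=∅, R=∅>
t=10: <C=y, E={x↦1, y↦5}, A=∅, R=[app]>
t=11: <C=(λz. 4), E={x↦1, y↦5}, A=[5], R=∅>
t=12: <C=4, E={z↦5, x↦1, y↦5}, A=∅, R=∅>
→ final value 4

Answer: 4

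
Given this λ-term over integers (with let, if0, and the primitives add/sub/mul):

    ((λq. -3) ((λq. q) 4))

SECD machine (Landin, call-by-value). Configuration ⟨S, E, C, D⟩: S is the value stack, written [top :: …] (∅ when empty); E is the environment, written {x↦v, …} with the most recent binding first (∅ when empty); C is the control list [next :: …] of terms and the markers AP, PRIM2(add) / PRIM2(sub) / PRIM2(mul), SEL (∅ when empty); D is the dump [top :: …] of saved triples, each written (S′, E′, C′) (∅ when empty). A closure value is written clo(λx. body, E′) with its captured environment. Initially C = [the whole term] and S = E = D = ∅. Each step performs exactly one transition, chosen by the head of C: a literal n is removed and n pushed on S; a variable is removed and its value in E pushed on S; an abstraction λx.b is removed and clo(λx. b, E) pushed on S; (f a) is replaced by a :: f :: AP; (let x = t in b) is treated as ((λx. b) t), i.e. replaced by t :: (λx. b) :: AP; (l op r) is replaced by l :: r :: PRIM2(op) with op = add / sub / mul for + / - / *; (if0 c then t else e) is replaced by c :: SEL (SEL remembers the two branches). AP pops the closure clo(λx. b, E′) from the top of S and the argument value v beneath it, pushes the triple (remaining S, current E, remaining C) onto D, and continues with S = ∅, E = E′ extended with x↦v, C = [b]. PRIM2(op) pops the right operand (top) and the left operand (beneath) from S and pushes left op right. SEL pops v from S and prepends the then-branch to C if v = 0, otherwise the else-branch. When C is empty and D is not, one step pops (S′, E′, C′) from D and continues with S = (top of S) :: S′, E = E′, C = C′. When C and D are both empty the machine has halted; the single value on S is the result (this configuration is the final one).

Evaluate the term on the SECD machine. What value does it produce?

[0] <S=∅, E=∅, C=[((λq. -3) ((λq. q) 4))], D=∅>
[1] <S=∅, E=∅, C=[((λq. q) 4) :: (λq. -3) :: AP], D=∅>
[2] <S=∅, E=∅, C=[4 :: (λq. q) :: AP :: (λq. -3) :: AP], D=∅>
[3] <S=[4], E=∅, C=[(λq. q) :: AP :: (λq. -3) :: AP], D=∅>
[4] <S=[clo(λq. q, ∅) :: 4], E=∅, C=[AP :: (λq. -3) :: AP], D=∅>
[5] <S=∅, E={q↦4}, C=[q], D=[(∅, ∅, [(λq. -3) :: AP])]>
[6] <S=[4], E={q↦4}, C=∅, D=[(∅, ∅, [(λq. -3) :: AP])]>
[7] <S=[4], E=∅, C=[(λq. -3) :: AP], D=∅>
[8] <S=[clo(λq. -3, ∅) :: 4], E=∅, C=[AP], D=∅>
[9] <S=∅, E={q↦4}, C=[-3], D=[(∅, ∅, ∅)]>
[10] <S=[-3], E={q↦4}, C=∅, D=[(∅, ∅, ∅)]>
[11] <S=[-3], E=∅, C=∅, D=∅>
→ final value -3

Answer: -3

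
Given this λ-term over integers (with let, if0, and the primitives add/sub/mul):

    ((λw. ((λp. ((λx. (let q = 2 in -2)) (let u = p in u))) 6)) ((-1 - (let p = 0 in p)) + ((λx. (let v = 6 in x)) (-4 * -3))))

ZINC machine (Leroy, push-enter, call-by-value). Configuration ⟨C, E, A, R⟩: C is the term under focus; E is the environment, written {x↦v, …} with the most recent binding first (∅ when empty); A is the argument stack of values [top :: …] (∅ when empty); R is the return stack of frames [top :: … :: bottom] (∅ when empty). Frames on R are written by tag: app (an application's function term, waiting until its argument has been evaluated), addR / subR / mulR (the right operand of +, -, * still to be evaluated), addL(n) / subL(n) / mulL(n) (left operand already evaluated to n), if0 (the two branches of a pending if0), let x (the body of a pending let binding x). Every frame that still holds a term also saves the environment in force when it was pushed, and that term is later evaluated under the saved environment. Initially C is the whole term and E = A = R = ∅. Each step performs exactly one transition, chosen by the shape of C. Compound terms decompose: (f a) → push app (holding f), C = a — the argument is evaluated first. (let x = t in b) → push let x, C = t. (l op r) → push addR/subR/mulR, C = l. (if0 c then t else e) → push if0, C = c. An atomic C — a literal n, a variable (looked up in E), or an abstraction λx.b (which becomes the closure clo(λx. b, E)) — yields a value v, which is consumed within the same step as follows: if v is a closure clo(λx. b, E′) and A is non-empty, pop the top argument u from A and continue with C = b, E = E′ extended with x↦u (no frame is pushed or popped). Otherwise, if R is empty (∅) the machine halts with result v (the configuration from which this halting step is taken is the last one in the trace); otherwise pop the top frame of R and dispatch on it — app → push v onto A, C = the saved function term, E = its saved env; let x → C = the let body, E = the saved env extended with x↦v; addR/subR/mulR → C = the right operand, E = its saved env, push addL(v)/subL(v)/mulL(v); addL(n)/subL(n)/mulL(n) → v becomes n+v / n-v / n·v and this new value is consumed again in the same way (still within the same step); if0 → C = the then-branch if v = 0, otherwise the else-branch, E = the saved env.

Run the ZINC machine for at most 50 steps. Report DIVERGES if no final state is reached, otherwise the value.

Answer: -2

Derivation:
step 0: [C=((λw. ((λp. ((λx. (let q = 2 in -2)) (let u = p in u))) 6)) ((-1 - (let p = 0 in p)) + ((λx. (let v = 6 in x)) (-4 * -3)))) | E=∅ | A=∅ | R=∅]
step 1: [C=((-1 - (let p = 0 in p)) + ((λx. (let v = 6 in x)) (-4 * -3))) | E=∅ | A=∅ | R=[app]]
step 2: [C=(-1 - (let p = 0 in p)) | E=∅ | A=∅ | R=[addR :: app]]
step 3: [C=-1 | E=∅ | A=∅ | R=[subR :: addR :: app]]
step 4: [C=(let p = 0 in p) | E=∅ | A=∅ | R=[subL(-1) :: addR :: app]]
step 5: [C=0 | E=∅ | A=∅ | R=[let p :: subL(-1) :: addR :: app]]
step 6: [C=p | E={p↦0} | A=∅ | R=[subL(-1) :: addR :: app]]
step 7: [C=((λx. (let v = 6 in x)) (-4 * -3)) | E=∅ | A=∅ | R=[addL(-1) :: app]]
step 8: [C=(-4 * -3) | E=∅ | A=∅ | R=[app :: addL(-1) :: app]]
step 9: [C=-4 | E=∅ | A=∅ | R=[mulR :: app :: addL(-1) :: app]]
step 10: [C=-3 | E=∅ | A=∅ | R=[mulL(-4) :: app :: addL(-1) :: app]]
step 11: [C=(λx. (let v = 6 in x)) | E=∅ | A=[12] | R=[addL(-1) :: app]]
step 12: [C=(let v = 6 in x) | E={x↦12} | A=∅ | R=[addL(-1) :: app]]
step 13: [C=6 | E={x↦12} | A=∅ | R=[let v :: addL(-1) :: app]]
step 14: [C=x | E={v↦6, x↦12} | A=∅ | R=[addL(-1) :: app]]
step 15: [C=(λw. ((λp. ((λx. (let q = 2 in -2)) (let u = p in u))) 6)) | E=∅ | A=[11] | R=∅]
step 16: [C=((λp. ((λx. (let q = 2 in -2)) (let u = p in u))) 6) | E={w↦11} | A=∅ | R=∅]
step 17: [C=6 | E={w↦11} | A=∅ | R=[app]]
step 18: [C=(λp. ((λx. (let q = 2 in -2)) (let u = p in u))) | E={w↦11} | A=[6] | R=∅]
step 19: [C=((λx. (let q = 2 in -2)) (let u = p in u)) | E={p↦6, w↦11} | A=∅ | R=∅]
step 20: [C=(let u = p in u) | E={p↦6, w↦11} | A=∅ | R=[app]]
step 21: [C=p | E={p↦6, w↦11} | A=∅ | R=[let u :: app]]
step 22: [C=u | E={u↦6, p↦6, w↦11} | A=∅ | R=[app]]
step 23: [C=(λx. (let q = 2 in -2)) | E={p↦6, w↦11} | A=[6] | R=∅]
step 24: [C=(let q = 2 in -2) | E={x↦6, p↦6, w↦11} | A=∅ | R=∅]
step 25: [C=2 | E={x↦6, p↦6, w↦11} | A=∅ | R=[let q]]
step 26: [C=-2 | E={q↦2, x↦6, p↦6, w↦11} | A=∅ | R=∅]
→ final value -2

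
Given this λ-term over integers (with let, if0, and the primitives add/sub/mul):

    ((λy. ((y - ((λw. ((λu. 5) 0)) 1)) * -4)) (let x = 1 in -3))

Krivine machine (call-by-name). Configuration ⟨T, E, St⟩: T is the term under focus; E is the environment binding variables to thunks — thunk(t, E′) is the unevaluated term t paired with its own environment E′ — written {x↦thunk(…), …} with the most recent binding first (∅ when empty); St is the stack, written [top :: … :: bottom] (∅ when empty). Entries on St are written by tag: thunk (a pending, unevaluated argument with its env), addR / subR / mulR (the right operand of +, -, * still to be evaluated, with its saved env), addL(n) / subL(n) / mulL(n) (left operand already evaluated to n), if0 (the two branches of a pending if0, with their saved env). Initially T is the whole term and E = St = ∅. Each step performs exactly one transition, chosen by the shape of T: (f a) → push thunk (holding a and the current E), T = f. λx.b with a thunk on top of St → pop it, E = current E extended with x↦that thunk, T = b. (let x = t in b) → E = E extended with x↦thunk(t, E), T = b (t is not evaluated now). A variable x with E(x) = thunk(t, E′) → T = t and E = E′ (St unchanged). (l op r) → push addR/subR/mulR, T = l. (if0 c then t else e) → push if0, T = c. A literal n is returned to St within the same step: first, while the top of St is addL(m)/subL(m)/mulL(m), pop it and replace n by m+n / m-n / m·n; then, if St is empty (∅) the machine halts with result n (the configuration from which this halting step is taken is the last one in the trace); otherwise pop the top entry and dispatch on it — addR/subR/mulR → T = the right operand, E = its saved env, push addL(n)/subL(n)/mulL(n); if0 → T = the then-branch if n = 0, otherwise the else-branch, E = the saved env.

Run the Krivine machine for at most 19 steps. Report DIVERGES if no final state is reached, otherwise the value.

step 0: [T=((λy. ((y - ((λw. ((λu. 5) 0)) 1)) * -4)) (let x = 1 in -3)) | E=∅ | St=∅]
step 1: [T=(λy. ((y - ((λw. ((λu. 5) 0)) 1)) * -4)) | E=∅ | St=[thunk]]
step 2: [T=((y - ((λw. ((λu. 5) 0)) 1)) * -4) | E={y↦thunk((let x = 1 in -3), ∅)} | St=∅]
step 3: [T=(y - ((λw. ((λu. 5) 0)) 1)) | E={y↦thunk((let x = 1 in -3), ∅)} | St=[mulR]]
step 4: [T=y | E={y↦thunk((let x = 1 in -3), ∅)} | St=[subR :: mulR]]
step 5: [T=(let x = 1 in -3) | E=∅ | St=[subR :: mulR]]
step 6: [T=-3 | E={x↦thunk(1, ∅)} | St=[subR :: mulR]]
step 7: [T=((λw. ((λu. 5) 0)) 1) | E={y↦thunk((let x = 1 in -3), ∅)} | St=[subL(-3) :: mulR]]
step 8: [T=(λw. ((λu. 5) 0)) | E={y↦thunk((let x = 1 in -3), ∅)} | St=[thunk :: subL(-3) :: mulR]]
step 9: [T=((λu. 5) 0) | E={w↦thunk(1, {y↦thunk((let x = 1 in -3), ∅)}), y↦thunk((let x = 1 in -3), ∅)} | St=[subL(-3) :: mulR]]
step 10: [T=(λu. 5) | E={w↦thunk(1, {y↦thunk((let x = 1 in -3), ∅)}), y↦thunk((let x = 1 in -3), ∅)} | St=[thunk :: subL(-3) :: mulR]]
step 11: [T=5 | E={u↦thunk(0, {w↦thunk(1, {y↦thunk((let x = 1 in -3), ∅)}), y↦thunk((let x = 1 in -3), ∅)}), w↦thunk(1, {y↦thunk((let x = 1 in -3), ∅)}), y↦thunk((let x = 1 in -3), ∅)} | St=[subL(-3) :: mulR]]
step 12: [T=-4 | E={y↦thunk((let x = 1 in -3), ∅)} | St=[mulL(-8)]]
→ final value 32

Answer: 32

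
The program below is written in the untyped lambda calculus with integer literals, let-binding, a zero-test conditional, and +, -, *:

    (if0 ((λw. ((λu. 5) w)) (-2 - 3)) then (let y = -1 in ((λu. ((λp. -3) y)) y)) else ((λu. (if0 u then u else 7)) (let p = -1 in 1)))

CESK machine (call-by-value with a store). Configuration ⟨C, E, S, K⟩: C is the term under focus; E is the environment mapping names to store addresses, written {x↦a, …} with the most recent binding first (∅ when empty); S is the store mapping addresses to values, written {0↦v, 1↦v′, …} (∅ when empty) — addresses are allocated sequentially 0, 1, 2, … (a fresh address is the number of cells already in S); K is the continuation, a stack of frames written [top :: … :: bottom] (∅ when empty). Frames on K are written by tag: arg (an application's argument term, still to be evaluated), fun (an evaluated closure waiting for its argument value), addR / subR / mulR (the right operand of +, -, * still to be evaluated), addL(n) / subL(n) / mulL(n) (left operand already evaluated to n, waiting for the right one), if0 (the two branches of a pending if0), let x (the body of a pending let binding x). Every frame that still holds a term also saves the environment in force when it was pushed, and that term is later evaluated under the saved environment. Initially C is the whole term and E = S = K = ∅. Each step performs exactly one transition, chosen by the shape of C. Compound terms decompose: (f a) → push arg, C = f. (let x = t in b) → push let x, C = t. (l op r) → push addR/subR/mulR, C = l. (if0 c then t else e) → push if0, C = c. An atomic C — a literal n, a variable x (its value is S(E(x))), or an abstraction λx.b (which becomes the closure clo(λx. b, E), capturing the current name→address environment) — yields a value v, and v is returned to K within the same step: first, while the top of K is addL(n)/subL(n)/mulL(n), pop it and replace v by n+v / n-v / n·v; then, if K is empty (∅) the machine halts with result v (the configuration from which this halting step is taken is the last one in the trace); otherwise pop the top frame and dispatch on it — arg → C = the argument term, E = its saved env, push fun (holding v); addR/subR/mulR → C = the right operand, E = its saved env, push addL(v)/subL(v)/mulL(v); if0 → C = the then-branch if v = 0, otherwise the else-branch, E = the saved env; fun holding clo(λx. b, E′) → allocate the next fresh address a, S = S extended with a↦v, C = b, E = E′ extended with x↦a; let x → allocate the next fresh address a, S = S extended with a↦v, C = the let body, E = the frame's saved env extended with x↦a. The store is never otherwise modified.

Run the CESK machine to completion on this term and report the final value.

Answer: 7

Derivation:
step 0: [C=(if0 ((λw. ((λu. 5) w)) (-2 - 3)) then (let y = -1 in ((λu. ((λp. -3) y)) y)) else ((λu. (if0 u then u else 7)) (let p = -1 in 1))) | E=∅ | S=∅ | K=∅]
step 1: [C=((λw. ((λu. 5) w)) (-2 - 3)) | E=∅ | S=∅ | K=[if0]]
step 2: [C=(λw. ((λu. 5) w)) | E=∅ | S=∅ | K=[arg :: if0]]
step 3: [C=(-2 - 3) | E=∅ | S=∅ | K=[fun :: if0]]
step 4: [C=-2 | E=∅ | S=∅ | K=[subR :: fun :: if0]]
step 5: [C=3 | E=∅ | S=∅ | K=[subL(-2) :: fun :: if0]]
step 6: [C=((λu. 5) w) | E={w↦0} | S={0↦-5} | K=[if0]]
step 7: [C=(λu. 5) | E={w↦0} | S={0↦-5} | K=[arg :: if0]]
step 8: [C=w | E={w↦0} | S={0↦-5} | K=[fun :: if0]]
step 9: [C=5 | E={u↦1, w↦0} | S={0↦-5, 1↦-5} | K=[if0]]
step 10: [C=((λu. (if0 u then u else 7)) (let p = -1 in 1)) | E=∅ | S={0↦-5, 1↦-5} | K=∅]
step 11: [C=(λu. (if0 u then u else 7)) | E=∅ | S={0↦-5, 1↦-5} | K=[arg]]
step 12: [C=(let p = -1 in 1) | E=∅ | S={0↦-5, 1↦-5} | K=[fun]]
step 13: [C=-1 | E=∅ | S={0↦-5, 1↦-5} | K=[let p :: fun]]
step 14: [C=1 | E={p↦2} | S={0↦-5, 1↦-5, 2↦-1} | K=[fun]]
step 15: [C=(if0 u then u else 7) | E={u↦3} | S={0↦-5, 1↦-5, 2↦-1, 3↦1} | K=∅]
step 16: [C=u | E={u↦3} | S={0↦-5, 1↦-5, 2↦-1, 3↦1} | K=[if0]]
step 17: [C=7 | E={u↦3} | S={0↦-5, 1↦-5, 2↦-1, 3↦1} | K=∅]
→ final value 7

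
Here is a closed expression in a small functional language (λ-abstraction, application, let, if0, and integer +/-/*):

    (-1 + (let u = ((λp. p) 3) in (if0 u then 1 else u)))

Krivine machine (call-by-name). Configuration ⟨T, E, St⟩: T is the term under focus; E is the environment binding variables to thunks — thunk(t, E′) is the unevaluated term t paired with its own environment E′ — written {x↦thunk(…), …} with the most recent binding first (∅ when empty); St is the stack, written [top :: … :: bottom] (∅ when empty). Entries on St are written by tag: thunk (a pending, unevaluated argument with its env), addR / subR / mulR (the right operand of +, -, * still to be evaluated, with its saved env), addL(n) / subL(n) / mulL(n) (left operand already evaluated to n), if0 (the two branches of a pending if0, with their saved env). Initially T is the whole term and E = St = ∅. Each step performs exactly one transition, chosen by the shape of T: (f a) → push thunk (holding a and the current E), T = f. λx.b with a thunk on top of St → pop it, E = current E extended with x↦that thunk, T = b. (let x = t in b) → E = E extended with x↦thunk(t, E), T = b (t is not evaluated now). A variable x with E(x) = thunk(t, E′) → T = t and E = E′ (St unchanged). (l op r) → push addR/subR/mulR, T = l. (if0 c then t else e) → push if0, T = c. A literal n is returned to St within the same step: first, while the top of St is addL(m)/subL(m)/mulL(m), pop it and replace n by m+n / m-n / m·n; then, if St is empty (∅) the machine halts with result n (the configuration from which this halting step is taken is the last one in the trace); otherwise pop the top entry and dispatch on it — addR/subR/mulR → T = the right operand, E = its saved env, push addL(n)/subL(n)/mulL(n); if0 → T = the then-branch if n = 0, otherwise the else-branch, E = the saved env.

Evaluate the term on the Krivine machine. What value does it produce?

Answer: 2

Derivation:
0. [T=(-1 + (let u = ((λp. p) 3) in (if0 u then 1 else u))) | E=∅ | St=∅]
1. [T=-1 | E=∅ | St=[addR]]
2. [T=(let u = ((λp. p) 3) in (if0 u then 1 else u)) | E=∅ | St=[addL(-1)]]
3. [T=(if0 u then 1 else u) | E={u↦thunk(((λp. p) 3), ∅)} | St=[addL(-1)]]
4. [T=u | E={u↦thunk(((λp. p) 3), ∅)} | St=[if0 :: addL(-1)]]
5. [T=((λp. p) 3) | E=∅ | St=[if0 :: addL(-1)]]
6. [T=(λp. p) | E=∅ | St=[thunk :: if0 :: addL(-1)]]
7. [T=p | E={p↦thunk(3, ∅)} | St=[if0 :: addL(-1)]]
8. [T=3 | E=∅ | St=[if0 :: addL(-1)]]
9. [T=u | E={u↦thunk(((λp. p) 3), ∅)} | St=[addL(-1)]]
10. [T=((λp. p) 3) | E=∅ | St=[addL(-1)]]
11. [T=(λp. p) | E=∅ | St=[thunk :: addL(-1)]]
12. [T=p | E={p↦thunk(3, ∅)} | St=[addL(-1)]]
13. [T=3 | E=∅ | St=[addL(-1)]]
→ final value 2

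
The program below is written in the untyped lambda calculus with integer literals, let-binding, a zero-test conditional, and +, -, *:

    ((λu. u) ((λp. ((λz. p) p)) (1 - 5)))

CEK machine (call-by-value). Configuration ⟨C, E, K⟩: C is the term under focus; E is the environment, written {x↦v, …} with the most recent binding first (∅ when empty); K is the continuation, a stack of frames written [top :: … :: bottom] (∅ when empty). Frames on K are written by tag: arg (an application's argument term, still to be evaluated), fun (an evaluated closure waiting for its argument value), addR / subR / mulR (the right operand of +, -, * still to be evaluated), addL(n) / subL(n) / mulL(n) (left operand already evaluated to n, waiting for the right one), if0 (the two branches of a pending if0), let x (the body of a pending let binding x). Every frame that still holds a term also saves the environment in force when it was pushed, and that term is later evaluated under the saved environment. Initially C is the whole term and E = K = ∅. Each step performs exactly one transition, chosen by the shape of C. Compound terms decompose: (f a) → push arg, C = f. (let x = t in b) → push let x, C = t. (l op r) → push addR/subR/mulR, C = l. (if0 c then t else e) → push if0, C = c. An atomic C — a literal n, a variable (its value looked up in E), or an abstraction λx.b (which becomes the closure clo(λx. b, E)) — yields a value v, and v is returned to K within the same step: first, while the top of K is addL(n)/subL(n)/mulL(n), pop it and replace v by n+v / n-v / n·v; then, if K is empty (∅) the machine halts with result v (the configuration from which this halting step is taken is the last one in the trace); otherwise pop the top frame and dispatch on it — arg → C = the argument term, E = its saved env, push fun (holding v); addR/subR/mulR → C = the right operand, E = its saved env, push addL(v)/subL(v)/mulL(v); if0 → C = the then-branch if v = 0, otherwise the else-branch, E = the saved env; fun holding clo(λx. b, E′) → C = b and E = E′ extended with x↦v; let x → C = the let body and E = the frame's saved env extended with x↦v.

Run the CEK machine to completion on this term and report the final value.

t=0: <C=((λu. u) ((λp. ((λz. p) p)) (1 - 5))), E=∅, K=∅>
t=1: <C=(λu. u), E=∅, K=[arg]>
t=2: <C=((λp. ((λz. p) p)) (1 - 5)), E=∅, K=[fun]>
t=3: <C=(λp. ((λz. p) p)), E=∅, K=[arg :: fun]>
t=4: <C=(1 - 5), E=∅, K=[fun :: fun]>
t=5: <C=1, E=∅, K=[subR :: fun :: fun]>
t=6: <C=5, E=∅, K=[subL(1) :: fun :: fun]>
t=7: <C=((λz. p) p), E={p↦-4}, K=[fun]>
t=8: <C=(λz. p), E={p↦-4}, K=[arg :: fun]>
t=9: <C=p, E={p↦-4}, K=[fun :: fun]>
t=10: <C=p, E={z↦-4, p↦-4}, K=[fun]>
t=11: <C=u, E={u↦-4}, K=∅>
→ final value -4

Answer: -4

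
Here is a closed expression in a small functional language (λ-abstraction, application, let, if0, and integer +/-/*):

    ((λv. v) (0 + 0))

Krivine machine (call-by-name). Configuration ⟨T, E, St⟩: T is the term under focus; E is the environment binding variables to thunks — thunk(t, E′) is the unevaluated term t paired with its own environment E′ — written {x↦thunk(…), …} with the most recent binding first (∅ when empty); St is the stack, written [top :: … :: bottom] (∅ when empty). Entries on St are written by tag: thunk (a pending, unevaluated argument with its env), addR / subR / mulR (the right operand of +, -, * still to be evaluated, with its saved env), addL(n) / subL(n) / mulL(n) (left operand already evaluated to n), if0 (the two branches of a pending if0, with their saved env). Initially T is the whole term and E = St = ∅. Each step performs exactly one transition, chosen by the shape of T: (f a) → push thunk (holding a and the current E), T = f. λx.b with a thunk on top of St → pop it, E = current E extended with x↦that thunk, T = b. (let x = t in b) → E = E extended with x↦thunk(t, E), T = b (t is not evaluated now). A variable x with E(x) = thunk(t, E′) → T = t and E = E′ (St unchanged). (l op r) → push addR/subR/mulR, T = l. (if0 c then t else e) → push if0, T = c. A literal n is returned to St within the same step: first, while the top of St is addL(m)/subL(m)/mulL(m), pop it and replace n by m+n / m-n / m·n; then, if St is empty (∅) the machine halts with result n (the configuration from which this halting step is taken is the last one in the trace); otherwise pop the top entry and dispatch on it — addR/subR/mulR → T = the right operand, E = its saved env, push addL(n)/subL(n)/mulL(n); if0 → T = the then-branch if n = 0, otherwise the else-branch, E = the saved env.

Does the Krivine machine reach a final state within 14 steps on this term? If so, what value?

Answer: 0

Execution trace:
step 0: <T=((λv. v) (0 + 0)), E=∅, St=∅>
step 1: <T=(λv. v), E=∅, St=[thunk]>
step 2: <T=v, E={v↦thunk((0 + 0), ∅)}, St=∅>
step 3: <T=(0 + 0), E=∅, St=∅>
step 4: <T=0, E=∅, St=[addR]>
step 5: <T=0, E=∅, St=[addL(0)]>
→ final value 0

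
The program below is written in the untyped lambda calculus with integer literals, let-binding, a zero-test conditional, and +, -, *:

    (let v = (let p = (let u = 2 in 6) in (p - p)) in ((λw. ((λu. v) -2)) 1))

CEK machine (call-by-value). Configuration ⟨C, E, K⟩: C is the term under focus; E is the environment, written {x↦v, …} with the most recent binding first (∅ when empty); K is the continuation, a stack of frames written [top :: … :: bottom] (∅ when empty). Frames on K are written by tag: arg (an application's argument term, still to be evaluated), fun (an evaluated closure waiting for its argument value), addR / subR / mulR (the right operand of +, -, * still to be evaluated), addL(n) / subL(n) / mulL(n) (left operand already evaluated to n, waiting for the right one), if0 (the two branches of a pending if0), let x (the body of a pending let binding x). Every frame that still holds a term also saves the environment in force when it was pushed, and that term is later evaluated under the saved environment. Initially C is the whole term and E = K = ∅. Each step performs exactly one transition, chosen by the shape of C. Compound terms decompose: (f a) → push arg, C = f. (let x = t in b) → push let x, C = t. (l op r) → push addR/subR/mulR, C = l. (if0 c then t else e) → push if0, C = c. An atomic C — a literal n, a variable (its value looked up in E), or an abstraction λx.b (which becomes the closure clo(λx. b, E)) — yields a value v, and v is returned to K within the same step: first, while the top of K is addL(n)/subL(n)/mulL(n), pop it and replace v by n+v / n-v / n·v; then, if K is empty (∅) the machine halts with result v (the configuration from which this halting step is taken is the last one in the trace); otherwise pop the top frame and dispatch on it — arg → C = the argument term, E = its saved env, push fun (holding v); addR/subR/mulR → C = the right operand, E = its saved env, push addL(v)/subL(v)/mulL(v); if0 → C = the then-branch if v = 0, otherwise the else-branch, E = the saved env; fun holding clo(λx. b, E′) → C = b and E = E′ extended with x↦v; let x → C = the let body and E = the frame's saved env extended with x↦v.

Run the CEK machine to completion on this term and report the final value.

t=0: <C=(let v = (let p = (let u = 2 in 6) in (p - p)) in ((λw. ((λu. v) -2)) 1)), E=∅, K=∅>
t=1: <C=(let p = (let u = 2 in 6) in (p - p)), E=∅, K=[let v]>
t=2: <C=(let u = 2 in 6), E=∅, K=[let p :: let v]>
t=3: <C=2, E=∅, K=[let u :: let p :: let v]>
t=4: <C=6, E={u↦2}, K=[let p :: let v]>
t=5: <C=(p - p), E={p↦6}, K=[let v]>
t=6: <C=p, E={p↦6}, K=[subR :: let v]>
t=7: <C=p, E={p↦6}, K=[subL(6) :: let v]>
t=8: <C=((λw. ((λu. v) -2)) 1), E={v↦0}, K=∅>
t=9: <C=(λw. ((λu. v) -2)), E={v↦0}, K=[arg]>
t=10: <C=1, E={v↦0}, K=[fun]>
t=11: <C=((λu. v) -2), E={w↦1, v↦0}, K=∅>
t=12: <C=(λu. v), E={w↦1, v↦0}, K=[arg]>
t=13: <C=-2, E={w↦1, v↦0}, K=[fun]>
t=14: <C=v, E={u↦-2, w↦1, v↦0}, K=∅>
→ final value 0

Answer: 0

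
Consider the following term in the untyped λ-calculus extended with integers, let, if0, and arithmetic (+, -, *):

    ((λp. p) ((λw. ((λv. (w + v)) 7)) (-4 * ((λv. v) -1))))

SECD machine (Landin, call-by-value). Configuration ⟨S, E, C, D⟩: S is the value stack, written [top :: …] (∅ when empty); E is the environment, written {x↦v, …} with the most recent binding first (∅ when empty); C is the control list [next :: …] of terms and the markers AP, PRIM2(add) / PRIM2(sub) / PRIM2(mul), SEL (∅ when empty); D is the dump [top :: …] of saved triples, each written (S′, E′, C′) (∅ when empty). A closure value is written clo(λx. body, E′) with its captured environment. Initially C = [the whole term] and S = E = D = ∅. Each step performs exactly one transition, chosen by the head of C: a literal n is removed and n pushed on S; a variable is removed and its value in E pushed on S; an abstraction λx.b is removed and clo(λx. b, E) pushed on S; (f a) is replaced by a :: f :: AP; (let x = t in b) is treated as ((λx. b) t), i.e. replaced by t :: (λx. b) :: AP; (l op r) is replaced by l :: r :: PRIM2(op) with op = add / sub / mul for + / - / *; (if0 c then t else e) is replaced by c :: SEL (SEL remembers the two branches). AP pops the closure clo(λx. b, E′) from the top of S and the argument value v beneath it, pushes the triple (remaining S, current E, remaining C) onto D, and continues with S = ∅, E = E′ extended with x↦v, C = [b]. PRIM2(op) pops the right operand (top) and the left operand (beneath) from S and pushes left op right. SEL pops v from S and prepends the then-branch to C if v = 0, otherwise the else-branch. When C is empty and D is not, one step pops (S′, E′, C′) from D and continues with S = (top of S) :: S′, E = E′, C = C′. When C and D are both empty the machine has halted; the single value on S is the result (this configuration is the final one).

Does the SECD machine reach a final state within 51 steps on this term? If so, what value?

Answer: 11

Execution trace:
0. ⟨S=∅; E=∅; C=[((λp. p) ((λw. ((λv. (w + v)) 7)) (-4 * ((λv. v) -1))))]; D=∅⟩
1. ⟨S=∅; E=∅; C=[((λw. ((λv. (w + v)) 7)) (-4 * ((λv. v) -1))) :: (λp. p) :: AP]; D=∅⟩
2. ⟨S=∅; E=∅; C=[(-4 * ((λv. v) -1)) :: (λw. ((λv. (w + v)) 7)) :: AP :: (λp. p) :: AP]; D=∅⟩
3. ⟨S=∅; E=∅; C=[-4 :: ((λv. v) -1) :: PRIM2(mul) :: (λw. ((λv. (w + v)) 7)) :: AP :: (λp. p) :: AP]; D=∅⟩
4. ⟨S=[-4]; E=∅; C=[((λv. v) -1) :: PRIM2(mul) :: (λw. ((λv. (w + v)) 7)) :: AP :: (λp. p) :: AP]; D=∅⟩
5. ⟨S=[-4]; E=∅; C=[-1 :: (λv. v) :: AP :: PRIM2(mul) :: (λw. ((λv. (w + v)) 7)) :: AP :: (λp. p) :: AP]; D=∅⟩
6. ⟨S=[-1 :: -4]; E=∅; C=[(λv. v) :: AP :: PRIM2(mul) :: (λw. ((λv. (w + v)) 7)) :: AP :: (λp. p) :: AP]; D=∅⟩
7. ⟨S=[clo(λv. v, ∅) :: -1 :: -4]; E=∅; C=[AP :: PRIM2(mul) :: (λw. ((λv. (w + v)) 7)) :: AP :: (λp. p) :: AP]; D=∅⟩
8. ⟨S=∅; E={v↦-1}; C=[v]; D=[([-4], ∅, [PRIM2(mul) :: (λw. ((λv. (w + v)) 7)) :: AP :: (λp. p) :: AP])]⟩
9. ⟨S=[-1]; E={v↦-1}; C=∅; D=[([-4], ∅, [PRIM2(mul) :: (λw. ((λv. (w + v)) 7)) :: AP :: (λp. p) :: AP])]⟩
10. ⟨S=[-1 :: -4]; E=∅; C=[PRIM2(mul) :: (λw. ((λv. (w + v)) 7)) :: AP :: (λp. p) :: AP]; D=∅⟩
11. ⟨S=[4]; E=∅; C=[(λw. ((λv. (w + v)) 7)) :: AP :: (λp. p) :: AP]; D=∅⟩
12. ⟨S=[clo(λw. ((λv. (w + v)) 7), ∅) :: 4]; E=∅; C=[AP :: (λp. p) :: AP]; D=∅⟩
13. ⟨S=∅; E={w↦4}; C=[((λv. (w + v)) 7)]; D=[(∅, ∅, [(λp. p) :: AP])]⟩
14. ⟨S=∅; E={w↦4}; C=[7 :: (λv. (w + v)) :: AP]; D=[(∅, ∅, [(λp. p) :: AP])]⟩
15. ⟨S=[7]; E={w↦4}; C=[(λv. (w + v)) :: AP]; D=[(∅, ∅, [(λp. p) :: AP])]⟩
16. ⟨S=[clo(λv. (w + v), {w↦4}) :: 7]; E={w↦4}; C=[AP]; D=[(∅, ∅, [(λp. p) :: AP])]⟩
17. ⟨S=∅; E={v↦7, w↦4}; C=[(w + v)]; D=[(∅, {w↦4}, ∅) :: (∅, ∅, [(λp. p) :: AP])]⟩
18. ⟨S=∅; E={v↦7, w↦4}; C=[w :: v :: PRIM2(add)]; D=[(∅, {w↦4}, ∅) :: (∅, ∅, [(λp. p) :: AP])]⟩
19. ⟨S=[4]; E={v↦7, w↦4}; C=[v :: PRIM2(add)]; D=[(∅, {w↦4}, ∅) :: (∅, ∅, [(λp. p) :: AP])]⟩
20. ⟨S=[7 :: 4]; E={v↦7, w↦4}; C=[PRIM2(add)]; D=[(∅, {w↦4}, ∅) :: (∅, ∅, [(λp. p) :: AP])]⟩
21. ⟨S=[11]; E={v↦7, w↦4}; C=∅; D=[(∅, {w↦4}, ∅) :: (∅, ∅, [(λp. p) :: AP])]⟩
22. ⟨S=[11]; E={w↦4}; C=∅; D=[(∅, ∅, [(λp. p) :: AP])]⟩
23. ⟨S=[11]; E=∅; C=[(λp. p) :: AP]; D=∅⟩
24. ⟨S=[clo(λp. p, ∅) :: 11]; E=∅; C=[AP]; D=∅⟩
25. ⟨S=∅; E={p↦11}; C=[p]; D=[(∅, ∅, ∅)]⟩
26. ⟨S=[11]; E={p↦11}; C=∅; D=[(∅, ∅, ∅)]⟩
27. ⟨S=[11]; E=∅; C=∅; D=∅⟩
→ final value 11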